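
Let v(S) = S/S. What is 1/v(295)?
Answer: 1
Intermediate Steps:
v(S) = 1
1/v(295) = 1/1 = 1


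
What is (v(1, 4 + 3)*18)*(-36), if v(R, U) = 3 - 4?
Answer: 648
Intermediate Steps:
v(R, U) = -1
(v(1, 4 + 3)*18)*(-36) = -1*18*(-36) = -18*(-36) = 648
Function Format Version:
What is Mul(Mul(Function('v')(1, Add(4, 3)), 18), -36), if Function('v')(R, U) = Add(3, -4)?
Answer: 648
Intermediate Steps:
Function('v')(R, U) = -1
Mul(Mul(Function('v')(1, Add(4, 3)), 18), -36) = Mul(Mul(-1, 18), -36) = Mul(-18, -36) = 648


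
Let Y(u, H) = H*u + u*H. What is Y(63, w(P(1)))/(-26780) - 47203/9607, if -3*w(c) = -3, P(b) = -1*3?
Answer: -48665647/9895210 ≈ -4.9181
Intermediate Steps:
P(b) = -3
w(c) = 1 (w(c) = -⅓*(-3) = 1)
Y(u, H) = 2*H*u (Y(u, H) = H*u + H*u = 2*H*u)
Y(63, w(P(1)))/(-26780) - 47203/9607 = (2*1*63)/(-26780) - 47203/9607 = 126*(-1/26780) - 47203*1/9607 = -63/13390 - 3631/739 = -48665647/9895210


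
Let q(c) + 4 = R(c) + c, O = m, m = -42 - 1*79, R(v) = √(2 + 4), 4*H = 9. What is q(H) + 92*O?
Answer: -44535/4 + √6 ≈ -11131.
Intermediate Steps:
H = 9/4 (H = (¼)*9 = 9/4 ≈ 2.2500)
R(v) = √6
m = -121 (m = -42 - 79 = -121)
O = -121
q(c) = -4 + c + √6 (q(c) = -4 + (√6 + c) = -4 + (c + √6) = -4 + c + √6)
q(H) + 92*O = (-4 + 9/4 + √6) + 92*(-121) = (-7/4 + √6) - 11132 = -44535/4 + √6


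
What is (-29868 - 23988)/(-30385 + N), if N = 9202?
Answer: 17952/7061 ≈ 2.5424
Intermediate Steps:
(-29868 - 23988)/(-30385 + N) = (-29868 - 23988)/(-30385 + 9202) = -53856/(-21183) = -53856*(-1/21183) = 17952/7061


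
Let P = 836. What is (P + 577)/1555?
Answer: 1413/1555 ≈ 0.90868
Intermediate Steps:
(P + 577)/1555 = (836 + 577)/1555 = 1413*(1/1555) = 1413/1555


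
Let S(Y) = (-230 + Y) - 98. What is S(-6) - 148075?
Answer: -148409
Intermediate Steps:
S(Y) = -328 + Y
S(-6) - 148075 = (-328 - 6) - 148075 = -334 - 148075 = -148409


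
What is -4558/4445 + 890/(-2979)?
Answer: -17534332/13241655 ≈ -1.3242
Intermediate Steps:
-4558/4445 + 890/(-2979) = -4558*1/4445 + 890*(-1/2979) = -4558/4445 - 890/2979 = -17534332/13241655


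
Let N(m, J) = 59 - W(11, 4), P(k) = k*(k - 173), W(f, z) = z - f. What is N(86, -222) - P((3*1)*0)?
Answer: 66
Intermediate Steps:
P(k) = k*(-173 + k)
N(m, J) = 66 (N(m, J) = 59 - (4 - 1*11) = 59 - (4 - 11) = 59 - 1*(-7) = 59 + 7 = 66)
N(86, -222) - P((3*1)*0) = 66 - (3*1)*0*(-173 + (3*1)*0) = 66 - 3*0*(-173 + 3*0) = 66 - 0*(-173 + 0) = 66 - 0*(-173) = 66 - 1*0 = 66 + 0 = 66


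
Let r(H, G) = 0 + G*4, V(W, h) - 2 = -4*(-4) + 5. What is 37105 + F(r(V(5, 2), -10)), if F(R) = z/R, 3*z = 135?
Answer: 296831/8 ≈ 37104.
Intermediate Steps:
z = 45 (z = (⅓)*135 = 45)
V(W, h) = 23 (V(W, h) = 2 + (-4*(-4) + 5) = 2 + (16 + 5) = 2 + 21 = 23)
r(H, G) = 4*G (r(H, G) = 0 + 4*G = 4*G)
F(R) = 45/R
37105 + F(r(V(5, 2), -10)) = 37105 + 45/((4*(-10))) = 37105 + 45/(-40) = 37105 + 45*(-1/40) = 37105 - 9/8 = 296831/8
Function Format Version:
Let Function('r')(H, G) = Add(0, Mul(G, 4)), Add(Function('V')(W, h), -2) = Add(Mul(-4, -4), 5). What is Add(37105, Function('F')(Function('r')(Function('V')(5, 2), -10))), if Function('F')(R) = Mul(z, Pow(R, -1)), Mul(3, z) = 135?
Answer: Rational(296831, 8) ≈ 37104.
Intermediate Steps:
z = 45 (z = Mul(Rational(1, 3), 135) = 45)
Function('V')(W, h) = 23 (Function('V')(W, h) = Add(2, Add(Mul(-4, -4), 5)) = Add(2, Add(16, 5)) = Add(2, 21) = 23)
Function('r')(H, G) = Mul(4, G) (Function('r')(H, G) = Add(0, Mul(4, G)) = Mul(4, G))
Function('F')(R) = Mul(45, Pow(R, -1))
Add(37105, Function('F')(Function('r')(Function('V')(5, 2), -10))) = Add(37105, Mul(45, Pow(Mul(4, -10), -1))) = Add(37105, Mul(45, Pow(-40, -1))) = Add(37105, Mul(45, Rational(-1, 40))) = Add(37105, Rational(-9, 8)) = Rational(296831, 8)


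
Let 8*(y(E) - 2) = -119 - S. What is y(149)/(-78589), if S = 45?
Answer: 37/157178 ≈ 0.00023540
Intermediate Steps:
y(E) = -37/2 (y(E) = 2 + (-119 - 1*45)/8 = 2 + (-119 - 45)/8 = 2 + (⅛)*(-164) = 2 - 41/2 = -37/2)
y(149)/(-78589) = -37/2/(-78589) = -37/2*(-1/78589) = 37/157178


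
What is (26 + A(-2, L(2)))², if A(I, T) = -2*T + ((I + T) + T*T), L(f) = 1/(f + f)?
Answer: 145161/256 ≈ 567.04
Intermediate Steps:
L(f) = 1/(2*f)
A(I, T) = I + T² - T (A(I, T) = -2*T + ((I + T) + T²) = -2*T + (I + T + T²) = I + T² - T)
(26 + A(-2, L(2)))² = (26 + (-2 + ((½)/2)² - 1/(2*2)))² = (26 + (-2 + ((½)*(½))² - 1/(2*2)))² = (26 + (-2 + (¼)² - 1*¼))² = (26 + (-2 + 1/16 - ¼))² = (26 - 35/16)² = (381/16)² = 145161/256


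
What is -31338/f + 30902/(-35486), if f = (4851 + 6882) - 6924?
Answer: -210111331/28442029 ≈ -7.3874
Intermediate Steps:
f = 4809 (f = 11733 - 6924 = 4809)
-31338/f + 30902/(-35486) = -31338/4809 + 30902/(-35486) = -31338*1/4809 + 30902*(-1/35486) = -10446/1603 - 15451/17743 = -210111331/28442029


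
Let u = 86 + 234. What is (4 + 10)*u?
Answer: 4480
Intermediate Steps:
u = 320
(4 + 10)*u = (4 + 10)*320 = 14*320 = 4480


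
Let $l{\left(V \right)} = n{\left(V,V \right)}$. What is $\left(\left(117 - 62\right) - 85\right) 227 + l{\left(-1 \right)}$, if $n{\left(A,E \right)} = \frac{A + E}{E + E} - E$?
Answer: $-6808$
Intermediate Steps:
$n{\left(A,E \right)} = - E + \frac{A + E}{2 E}$ ($n{\left(A,E \right)} = \frac{A + E}{2 E} - E = - E + \frac{A + E}{2 E}$)
$l{\left(V \right)} = 1 - V$ ($l{\left(V \right)} = \frac{1}{2} - V + \frac{V}{2 V} = \frac{1}{2} - V + \frac{1}{2} = 1 - V$)
$\left(\left(117 - 62\right) - 85\right) 227 + l{\left(-1 \right)} = \left(\left(117 - 62\right) - 85\right) 227 + \left(1 - -1\right) = \left(55 - 85\right) 227 + \left(1 + 1\right) = \left(-30\right) 227 + 2 = -6810 + 2 = -6808$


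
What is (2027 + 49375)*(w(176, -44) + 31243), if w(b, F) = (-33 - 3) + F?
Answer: 1601840526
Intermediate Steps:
w(b, F) = -36 + F
(2027 + 49375)*(w(176, -44) + 31243) = (2027 + 49375)*((-36 - 44) + 31243) = 51402*(-80 + 31243) = 51402*31163 = 1601840526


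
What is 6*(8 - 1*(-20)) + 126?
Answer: 294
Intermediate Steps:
6*(8 - 1*(-20)) + 126 = 6*(8 + 20) + 126 = 6*28 + 126 = 168 + 126 = 294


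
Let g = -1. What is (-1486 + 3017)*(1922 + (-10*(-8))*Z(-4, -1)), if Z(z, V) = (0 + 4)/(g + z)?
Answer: 2844598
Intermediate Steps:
Z(z, V) = 4/(-1 + z) (Z(z, V) = (0 + 4)/(-1 + z) = 4/(-1 + z))
(-1486 + 3017)*(1922 + (-10*(-8))*Z(-4, -1)) = (-1486 + 3017)*(1922 + (-10*(-8))*(4/(-1 - 4))) = 1531*(1922 + 80*(4/(-5))) = 1531*(1922 + 80*(4*(-1/5))) = 1531*(1922 + 80*(-4/5)) = 1531*(1922 - 64) = 1531*1858 = 2844598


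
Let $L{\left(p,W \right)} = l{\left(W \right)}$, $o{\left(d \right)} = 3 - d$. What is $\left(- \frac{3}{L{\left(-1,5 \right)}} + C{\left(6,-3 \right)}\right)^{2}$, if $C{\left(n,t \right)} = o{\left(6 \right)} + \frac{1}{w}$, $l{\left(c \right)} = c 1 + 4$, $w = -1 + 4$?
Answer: $9$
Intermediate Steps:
$w = 3$
$l{\left(c \right)} = 4 + c$ ($l{\left(c \right)} = c + 4 = 4 + c$)
$L{\left(p,W \right)} = 4 + W$
$C{\left(n,t \right)} = - \frac{8}{3}$ ($C{\left(n,t \right)} = \left(3 - 6\right) + \frac{1}{3} = -3 + \frac{1}{3} = - \frac{8}{3}$)
$\left(- \frac{3}{L{\left(-1,5 \right)}} + C{\left(6,-3 \right)}\right)^{2} = \left(- \frac{3}{4 + 5} - \frac{8}{3}\right)^{2} = \left(- \frac{3}{9} - \frac{8}{3}\right)^{2} = \left(\left(-3\right) \frac{1}{9} - \frac{8}{3}\right)^{2} = \left(- \frac{1}{3} - \frac{8}{3}\right)^{2} = \left(-3\right)^{2} = 9$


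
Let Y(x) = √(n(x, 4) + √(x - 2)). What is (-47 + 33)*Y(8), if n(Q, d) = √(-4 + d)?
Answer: -14*6^(¼) ≈ -21.911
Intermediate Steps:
Y(x) = (-2 + x)^(¼) (Y(x) = √(√(-4 + 4) + √(x - 2)) = √(√0 + √(-2 + x)) = √(0 + √(-2 + x)) = √(√(-2 + x)) = (-2 + x)^(¼))
(-47 + 33)*Y(8) = (-47 + 33)*(-2 + 8)^(¼) = -14*6^(¼)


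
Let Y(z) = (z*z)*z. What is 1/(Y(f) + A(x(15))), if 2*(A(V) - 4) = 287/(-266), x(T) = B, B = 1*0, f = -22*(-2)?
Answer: 76/6474247 ≈ 1.1739e-5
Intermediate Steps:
f = 44
Y(z) = z³ (Y(z) = z²*z = z³)
B = 0
x(T) = 0
A(V) = 263/76 (A(V) = 4 + (287/(-266))/2 = 4 + (287*(-1/266))/2 = 4 + (½)*(-41/38) = 4 - 41/76 = 263/76)
1/(Y(f) + A(x(15))) = 1/(44³ + 263/76) = 1/(85184 + 263/76) = 1/(6474247/76) = 76/6474247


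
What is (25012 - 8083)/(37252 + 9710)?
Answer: 1881/5218 ≈ 0.36048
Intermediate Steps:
(25012 - 8083)/(37252 + 9710) = 16929/46962 = 16929*(1/46962) = 1881/5218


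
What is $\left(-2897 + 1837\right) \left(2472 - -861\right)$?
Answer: $-3532980$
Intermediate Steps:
$\left(-2897 + 1837\right) \left(2472 - -861\right) = - 1060 \left(2472 + 861\right) = \left(-1060\right) 3333 = -3532980$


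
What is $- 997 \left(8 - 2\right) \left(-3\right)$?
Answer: $17946$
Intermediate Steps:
$- 997 \left(8 - 2\right) \left(-3\right) = - 997 \cdot 6 \left(-3\right) = \left(-997\right) \left(-18\right) = 17946$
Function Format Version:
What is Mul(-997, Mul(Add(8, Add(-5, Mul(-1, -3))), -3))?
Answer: 17946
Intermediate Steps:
Mul(-997, Mul(Add(8, Add(-5, Mul(-1, -3))), -3)) = Mul(-997, Mul(Add(8, Add(-5, 3)), -3)) = Mul(-997, Mul(Add(8, -2), -3)) = Mul(-997, Mul(6, -3)) = Mul(-997, -18) = 17946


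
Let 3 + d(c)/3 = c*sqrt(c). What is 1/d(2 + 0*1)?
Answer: -1 - 2*sqrt(2)/3 ≈ -1.9428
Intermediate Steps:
d(c) = -9 + 3*c**(3/2) (d(c) = -9 + 3*(c*sqrt(c)) = -9 + 3*c**(3/2))
1/d(2 + 0*1) = 1/(-9 + 3*(2 + 0*1)**(3/2)) = 1/(-9 + 3*(2 + 0)**(3/2)) = 1/(-9 + 3*2**(3/2)) = 1/(-9 + 3*(2*sqrt(2))) = 1/(-9 + 6*sqrt(2))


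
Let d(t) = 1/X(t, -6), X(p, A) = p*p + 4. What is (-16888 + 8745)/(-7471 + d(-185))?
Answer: 278726747/255724858 ≈ 1.0899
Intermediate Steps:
X(p, A) = 4 + p² (X(p, A) = p² + 4 = 4 + p²)
d(t) = 1/(4 + t²)
(-16888 + 8745)/(-7471 + d(-185)) = (-16888 + 8745)/(-7471 + 1/(4 + (-185)²)) = -8143/(-7471 + 1/(4 + 34225)) = -8143/(-7471 + 1/34229) = -8143/(-255724858/34229) = -8143*(-34229/255724858) = 278726747/255724858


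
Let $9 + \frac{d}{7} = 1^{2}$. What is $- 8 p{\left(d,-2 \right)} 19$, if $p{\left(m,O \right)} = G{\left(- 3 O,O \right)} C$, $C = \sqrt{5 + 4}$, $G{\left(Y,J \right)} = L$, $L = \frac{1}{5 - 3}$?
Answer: $-228$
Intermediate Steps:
$L = \frac{1}{2} \approx 0.5$
$G{\left(Y,J \right)} = \frac{1}{2}$
$d = -56$ ($d = -63 + 7 \cdot 1^{2} = -63 + 7 \cdot 1 = -63 + 7 = -56$)
$C = 3$ ($C = \sqrt{9} = 3$)
$p{\left(m,O \right)} = \frac{3}{2}$ ($p{\left(m,O \right)} = \frac{1}{2} \cdot 3 = \frac{3}{2}$)
$- 8 p{\left(d,-2 \right)} 19 = \left(-8\right) \frac{3}{2} \cdot 19 = \left(-12\right) 19 = -228$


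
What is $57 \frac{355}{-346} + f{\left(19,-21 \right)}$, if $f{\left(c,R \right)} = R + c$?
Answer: $- \frac{20927}{346} \approx -60.483$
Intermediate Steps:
$57 \frac{355}{-346} + f{\left(19,-21 \right)} = 57 \frac{355}{-346} + \left(-21 + 19\right) = 57 \cdot 355 \left(- \frac{1}{346}\right) - 2 = 57 \left(- \frac{355}{346}\right) - 2 = - \frac{20235}{346} - 2 = - \frac{20927}{346}$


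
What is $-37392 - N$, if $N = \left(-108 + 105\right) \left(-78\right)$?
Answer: $-37626$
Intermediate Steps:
$N = 234$ ($N = \left(-3\right) \left(-78\right) = 234$)
$-37392 - N = -37392 - 234 = -37626$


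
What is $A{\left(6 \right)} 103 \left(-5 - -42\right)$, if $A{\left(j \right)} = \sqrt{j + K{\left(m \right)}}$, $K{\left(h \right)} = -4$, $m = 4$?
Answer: $3811 \sqrt{2} \approx 5389.6$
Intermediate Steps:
$A{\left(j \right)} = \sqrt{-4 + j}$ ($A{\left(j \right)} = \sqrt{j - 4} = \sqrt{-4 + j}$)
$A{\left(6 \right)} 103 \left(-5 - -42\right) = \sqrt{-4 + 6} \cdot 103 \left(-5 - -42\right) = \sqrt{2} \cdot 103 \left(-5 + 42\right) = 103 \sqrt{2} \cdot 37 = 3811 \sqrt{2}$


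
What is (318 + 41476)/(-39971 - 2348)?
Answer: -41794/42319 ≈ -0.98759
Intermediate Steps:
(318 + 41476)/(-39971 - 2348) = 41794/(-42319) = 41794*(-1/42319) = -41794/42319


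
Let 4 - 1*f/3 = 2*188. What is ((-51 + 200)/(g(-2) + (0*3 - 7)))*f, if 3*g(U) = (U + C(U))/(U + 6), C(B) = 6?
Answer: 124713/5 ≈ 24943.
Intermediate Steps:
f = -1116 (f = 12 - 6*188 = 12 - 3*376 = 12 - 1128 = -1116)
g(U) = ⅓ (g(U) = ((U + 6)/(U + 6))/3 = ((6 + U)/(6 + U))/3 = (⅓)*1 = ⅓)
((-51 + 200)/(g(-2) + (0*3 - 7)))*f = ((-51 + 200)/(⅓ + (0*3 - 7)))*(-1116) = (149/(⅓ + (0 - 7)))*(-1116) = (149/(⅓ - 7))*(-1116) = (149/(-20/3))*(-1116) = (149*(-3/20))*(-1116) = -447/20*(-1116) = 124713/5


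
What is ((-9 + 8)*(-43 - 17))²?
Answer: 3600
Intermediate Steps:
((-9 + 8)*(-43 - 17))² = (-1*(-60))² = 60² = 3600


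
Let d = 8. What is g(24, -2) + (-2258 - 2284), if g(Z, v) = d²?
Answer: -4478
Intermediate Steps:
g(Z, v) = 64 (g(Z, v) = 8² = 64)
g(24, -2) + (-2258 - 2284) = 64 + (-2258 - 2284) = 64 - 4542 = -4478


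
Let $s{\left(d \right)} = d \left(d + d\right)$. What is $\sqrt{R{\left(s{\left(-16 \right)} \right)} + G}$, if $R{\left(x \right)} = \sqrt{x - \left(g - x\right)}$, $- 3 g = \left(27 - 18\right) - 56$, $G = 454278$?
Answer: $\frac{\sqrt{4088502 + 165 \sqrt{3}}}{3} \approx 674.03$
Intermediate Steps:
$g = \frac{47}{3}$ ($g = - \frac{\left(27 - 18\right) - 56}{3} = - \frac{9 - 56}{3} = \left(- \frac{1}{3}\right) \left(-47\right) = \frac{47}{3} \approx 15.667$)
$s{\left(d \right)} = 2 d^{2}$ ($s{\left(d \right)} = d 2 d = 2 d^{2}$)
$R{\left(x \right)} = \sqrt{- \frac{47}{3} + 2 x}$ ($R{\left(x \right)} = \sqrt{x + \left(x - \frac{47}{3}\right)} = \sqrt{x + \left(- \frac{47}{3} + x\right)} = \sqrt{- \frac{47}{3} + 2 x}$)
$\sqrt{R{\left(s{\left(-16 \right)} \right)} + G} = \sqrt{\frac{\sqrt{-141 + 18 \cdot 2 \left(-16\right)^{2}}}{3} + 454278} = \sqrt{\frac{\sqrt{-141 + 18 \cdot 2 \cdot 256}}{3} + 454278} = \sqrt{\frac{\sqrt{-141 + 18 \cdot 512}}{3} + 454278} = \sqrt{\frac{\sqrt{-141 + 9216}}{3} + 454278} = \sqrt{\frac{\sqrt{9075}}{3} + 454278} = \sqrt{\frac{55 \sqrt{3}}{3} + 454278} = \sqrt{454278 + \frac{55 \sqrt{3}}{3}}$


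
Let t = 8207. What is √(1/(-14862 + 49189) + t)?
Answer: 3*√1074517828070/34327 ≈ 90.593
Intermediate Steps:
√(1/(-14862 + 49189) + t) = √(1/(-14862 + 49189) + 8207) = √(1/34327 + 8207) = √(281721690/34327) = 3*√1074517828070/34327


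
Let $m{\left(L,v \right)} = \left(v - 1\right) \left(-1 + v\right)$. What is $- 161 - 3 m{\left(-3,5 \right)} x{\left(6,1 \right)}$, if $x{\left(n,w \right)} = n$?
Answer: $46368$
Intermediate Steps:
$m{\left(L,v \right)} = \left(-1 + v\right)^{2}$ ($m{\left(L,v \right)} = \left(-1 + v\right) \left(-1 + v\right) = \left(-1 + v\right)^{2}$)
$- 161 - 3 m{\left(-3,5 \right)} x{\left(6,1 \right)} = - 161 - 3 \left(-1 + 5\right)^{2} \cdot 6 = - 161 - 3 \cdot 4^{2} \cdot 6 = - 161 \left(-3\right) 16 \cdot 6 = - 161 \left(\left(-48\right) 6\right) = \left(-161\right) \left(-288\right) = 46368$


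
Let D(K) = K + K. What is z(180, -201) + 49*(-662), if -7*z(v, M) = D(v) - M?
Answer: -227627/7 ≈ -32518.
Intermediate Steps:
D(K) = 2*K
z(v, M) = -2*v/7 + M/7 (z(v, M) = -(2*v - M)/7 = -(-M + 2*v)/7 = -2*v/7 + M/7)
z(180, -201) + 49*(-662) = (-2/7*180 + (⅐)*(-201)) + 49*(-662) = (-360/7 - 201/7) - 32438 = -561/7 - 32438 = -227627/7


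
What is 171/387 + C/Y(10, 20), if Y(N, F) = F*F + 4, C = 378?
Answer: 11965/8686 ≈ 1.3775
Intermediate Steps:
Y(N, F) = 4 + F**2 (Y(N, F) = F**2 + 4 = 4 + F**2)
171/387 + C/Y(10, 20) = 171/387 + 378/(4 + 20**2) = 171*(1/387) + 378/(4 + 400) = 19/43 + 378/404 = 19/43 + 378*(1/404) = 19/43 + 189/202 = 11965/8686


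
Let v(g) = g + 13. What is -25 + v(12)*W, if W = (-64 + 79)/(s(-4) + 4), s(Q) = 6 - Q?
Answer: 25/14 ≈ 1.7857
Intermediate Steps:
v(g) = 13 + g
W = 15/14 (W = (-64 + 79)/((6 - 1*(-4)) + 4) = 15/((6 + 4) + 4) = 15/(10 + 4) = 15/14 ≈ 1.0714)
-25 + v(12)*W = -25 + (13 + 12)*(15/14) = -25 + 25*(15/14) = -25 + 375/14 = 25/14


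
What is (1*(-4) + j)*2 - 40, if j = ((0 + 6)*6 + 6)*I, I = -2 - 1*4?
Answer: -552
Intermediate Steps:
I = -6 (I = -2 - 4 = -6)
j = -252 (j = ((0 + 6)*6 + 6)*(-6) = (6*6 + 6)*(-6) = (36 + 6)*(-6) = 42*(-6) = -252)
(1*(-4) + j)*2 - 40 = (1*(-4) - 252)*2 - 40 = (-4 - 252)*2 - 40 = -256*2 - 40 = -512 - 40 = -552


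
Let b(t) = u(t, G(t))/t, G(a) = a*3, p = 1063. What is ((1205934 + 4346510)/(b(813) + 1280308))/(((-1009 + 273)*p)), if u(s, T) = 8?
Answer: -1128534243/203589837463904 ≈ -5.5432e-6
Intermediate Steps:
G(a) = 3*a
b(t) = 8/t
((1205934 + 4346510)/(b(813) + 1280308))/(((-1009 + 273)*p)) = ((1205934 + 4346510)/(8/813 + 1280308))/(((-1009 + 273)*1063)) = (5552444/(8*(1/813) + 1280308))/((-736*1063)) = (5552444/(8/813 + 1280308))/(-782368) = (5552444/(1040890412/813))*(-1/782368) = (5552444*(813/1040890412))*(-1/782368) = (1128534243/260222603)*(-1/782368) = -1128534243/203589837463904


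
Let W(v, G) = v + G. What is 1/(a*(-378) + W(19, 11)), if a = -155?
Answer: 1/58620 ≈ 1.7059e-5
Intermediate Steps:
W(v, G) = G + v
1/(a*(-378) + W(19, 11)) = 1/(-155*(-378) + (11 + 19)) = 1/(58590 + 30) = 1/58620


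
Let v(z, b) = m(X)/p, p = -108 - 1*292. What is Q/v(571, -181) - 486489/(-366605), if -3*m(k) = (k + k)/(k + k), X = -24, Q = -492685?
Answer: -12749702401383/21565 ≈ -5.9122e+8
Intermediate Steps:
m(k) = -⅓ (m(k) = -(k + k)/(3*(k + k)) = -2*k/(3*(2*k)) = -2*k*1/(2*k)/3 = -⅓*1 = -⅓)
p = -400 (p = -108 - 292 = -400)
v(z, b) = 1/1200 (v(z, b) = -⅓/(-400) = -⅓*(-1/400) = 1/1200)
Q/v(571, -181) - 486489/(-366605) = -492685/1/1200 - 486489/(-366605) = -492685*1200 - 486489*(-1/366605) = -591222000 + 28617/21565 = -12749702401383/21565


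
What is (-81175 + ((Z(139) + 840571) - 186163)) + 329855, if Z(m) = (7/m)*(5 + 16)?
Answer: 125529379/139 ≈ 9.0309e+5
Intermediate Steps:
Z(m) = 147/m (Z(m) = (7/m)*21 = 147/m)
(-81175 + ((Z(139) + 840571) - 186163)) + 329855 = (-81175 + ((147/139 + 840571) - 186163)) + 329855 = (-81175 + (116839516/139 - 186163)) + 329855 = (-81175 + 90962859/139) + 329855 = 79679534/139 + 329855 = 125529379/139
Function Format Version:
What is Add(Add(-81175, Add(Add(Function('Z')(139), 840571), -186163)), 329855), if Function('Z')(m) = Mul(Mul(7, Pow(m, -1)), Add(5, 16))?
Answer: Rational(125529379, 139) ≈ 9.0309e+5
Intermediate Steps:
Function('Z')(m) = Mul(147, Pow(m, -1)) (Function('Z')(m) = Mul(Mul(7, Pow(m, -1)), 21) = Mul(147, Pow(m, -1)))
Add(Add(-81175, Add(Add(Function('Z')(139), 840571), -186163)), 329855) = Add(Add(-81175, Add(Add(Mul(147, Pow(139, -1)), 840571), -186163)), 329855) = Add(Add(-81175, Add(Add(Mul(147, Rational(1, 139)), 840571), -186163)), 329855) = Add(Add(-81175, Add(Add(Rational(147, 139), 840571), -186163)), 329855) = Add(Add(-81175, Add(Rational(116839516, 139), -186163)), 329855) = Add(Add(-81175, Rational(90962859, 139)), 329855) = Add(Rational(79679534, 139), 329855) = Rational(125529379, 139)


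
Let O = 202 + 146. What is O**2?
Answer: 121104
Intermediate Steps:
O = 348
O**2 = 348**2 = 121104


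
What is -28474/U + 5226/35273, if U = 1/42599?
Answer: -42784876556572/35273 ≈ -1.2130e+9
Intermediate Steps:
U = 1/42599 ≈ 2.3475e-5
-28474/U + 5226/35273 = -28474/1/42599 + 5226/35273 = -28474*42599 + 5226*(1/35273) = -1212963926 + 5226/35273 = -42784876556572/35273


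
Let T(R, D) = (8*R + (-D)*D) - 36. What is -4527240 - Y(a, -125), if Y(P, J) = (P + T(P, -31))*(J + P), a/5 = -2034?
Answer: -957092705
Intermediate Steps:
a = -10170 (a = 5*(-2034) = -10170)
T(R, D) = -36 - D² + 8*R (T(R, D) = (8*R - D²) - 36 = (-D² + 8*R) - 36 = -36 - D² + 8*R)
Y(P, J) = (-997 + 9*P)*(J + P) (Y(P, J) = (P + (-36 - 1*(-31)² + 8*P))*(J + P) = (P + (-36 - 1*961 + 8*P))*(J + P) = (P + (-36 - 961 + 8*P))*(J + P) = (P + (-997 + 8*P))*(J + P) = (-997 + 9*P)*(J + P))
-4527240 - Y(a, -125) = -4527240 - (-997*(-125) - 997*(-10170) + 9*(-10170)² + 9*(-125)*(-10170)) = -4527240 - (124625 + 10139490 + 9*103428900 + 11441250) = -4527240 - (124625 + 10139490 + 930860100 + 11441250) = -4527240 - 1*952565465 = -4527240 - 952565465 = -957092705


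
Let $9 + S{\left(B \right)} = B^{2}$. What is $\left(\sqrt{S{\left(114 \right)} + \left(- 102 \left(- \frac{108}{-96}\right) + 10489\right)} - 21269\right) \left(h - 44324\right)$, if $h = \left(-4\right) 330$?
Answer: $970802236 - 22822 \sqrt{93445} \approx 9.6383 \cdot 10^{8}$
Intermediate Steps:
$S{\left(B \right)} = -9 + B^{2}$
$h = -1320$
$\left(\sqrt{S{\left(114 \right)} + \left(- 102 \left(- \frac{108}{-96}\right) + 10489\right)} - 21269\right) \left(h - 44324\right) = \left(\sqrt{\left(-9 + 114^{2}\right) + \left(- 102 \left(- \frac{108}{-96}\right) + 10489\right)} - 21269\right) \left(-1320 - 44324\right) = \left(\sqrt{\left(-9 + 12996\right) + \left(- 102 \left(\left(-108\right) \left(- \frac{1}{96}\right)\right) + 10489\right)} - 21269\right) \left(-45644\right) = \left(\sqrt{12987 + \left(\left(-102\right) \frac{9}{8} + 10489\right)} - 21269\right) \left(-45644\right) = \left(\sqrt{12987 + \left(- \frac{459}{4} + 10489\right)} - 21269\right) \left(-45644\right) = \left(\sqrt{12987 + \frac{41497}{4}} - 21269\right) \left(-45644\right) = \left(\sqrt{\frac{93445}{4}} - 21269\right) \left(-45644\right) = \left(\frac{\sqrt{93445}}{2} - 21269\right) \left(-45644\right) = \left(-21269 + \frac{\sqrt{93445}}{2}\right) \left(-45644\right) = 970802236 - 22822 \sqrt{93445}$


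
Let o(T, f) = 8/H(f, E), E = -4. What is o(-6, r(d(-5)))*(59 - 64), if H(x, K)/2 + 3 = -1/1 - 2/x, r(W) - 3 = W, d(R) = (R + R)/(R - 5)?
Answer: 40/9 ≈ 4.4444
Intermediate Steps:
d(R) = 2*R/(-5 + R) (d(R) = (2*R)/(-5 + R) = 2*R/(-5 + R))
r(W) = 3 + W
H(x, K) = -8 - 4/x (H(x, K) = -6 + 2*(-1/1 - 2/x) = -6 + 2*(-1*1 - 2/x) = -6 + 2*(-1 - 2/x) = -6 + (-2 - 4/x) = -8 - 4/x)
o(T, f) = 8/(-8 - 4/f)
o(-6, r(d(-5)))*(59 - 64) = (-2*(3 + 2*(-5)/(-5 - 5))/(1 + 2*(3 + 2*(-5)/(-5 - 5))))*(59 - 64) = -2*(3 + 2*(-5)/(-10))/(1 + 2*(3 + 2*(-5)/(-10)))*(-5) = -2*(3 + 2*(-5)*(-1/10))/(1 + 2*(3 + 2*(-5)*(-1/10)))*(-5) = -2*(3 + 1)/(1 + 2*(3 + 1))*(-5) = -2*4/(1 + 2*4)*(-5) = -2*4/(1 + 8)*(-5) = -2*4/9*(-5) = -2*4*1/9*(-5) = -8/9*(-5) = 40/9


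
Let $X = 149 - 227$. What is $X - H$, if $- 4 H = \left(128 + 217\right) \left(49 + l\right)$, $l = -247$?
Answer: $- \frac{34311}{2} \approx -17156.0$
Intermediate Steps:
$X = -78$
$H = \frac{34155}{2}$ ($H = - \frac{\left(128 + 217\right) \left(49 - 247\right)}{4} = - \frac{345 \left(-198\right)}{4} = \left(- \frac{1}{4}\right) \left(-68310\right) = \frac{34155}{2} \approx 17078.0$)
$X - H = -78 - \frac{34155}{2} = - \frac{34311}{2}$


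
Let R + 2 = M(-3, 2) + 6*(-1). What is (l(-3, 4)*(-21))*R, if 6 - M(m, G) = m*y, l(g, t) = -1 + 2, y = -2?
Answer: 168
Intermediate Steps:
l(g, t) = 1
M(m, G) = 6 + 2*m (M(m, G) = 6 - m*(-2) = 6 - (-2)*m = 6 + 2*m)
R = -8 (R = -2 + ((6 + 2*(-3)) + 6*(-1)) = -2 + ((6 - 6) - 6) = -2 + (0 - 6) = -2 - 6 = -8)
(l(-3, 4)*(-21))*R = (1*(-21))*(-8) = -21*(-8) = 168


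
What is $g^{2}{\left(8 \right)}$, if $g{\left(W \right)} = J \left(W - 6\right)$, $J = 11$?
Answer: $484$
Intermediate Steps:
$g{\left(W \right)} = -66 + 11 W$ ($g{\left(W \right)} = 11 \left(W - 6\right) = 11 \left(-6 + W\right) = -66 + 11 W$)
$g^{2}{\left(8 \right)} = \left(-66 + 11 \cdot 8\right)^{2} = \left(-66 + 88\right)^{2} = 22^{2} = 484$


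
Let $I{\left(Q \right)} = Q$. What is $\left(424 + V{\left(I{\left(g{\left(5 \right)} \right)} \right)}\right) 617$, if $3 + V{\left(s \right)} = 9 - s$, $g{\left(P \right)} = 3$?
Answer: $263459$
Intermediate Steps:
$V{\left(s \right)} = 6 - s$ ($V{\left(s \right)} = -3 - \left(-9 + s\right) = 6 - s$)
$\left(424 + V{\left(I{\left(g{\left(5 \right)} \right)} \right)}\right) 617 = \left(424 + \left(6 - 3\right)\right) 617 = \left(424 + 3\right) 617 = 427 \cdot 617 = 263459$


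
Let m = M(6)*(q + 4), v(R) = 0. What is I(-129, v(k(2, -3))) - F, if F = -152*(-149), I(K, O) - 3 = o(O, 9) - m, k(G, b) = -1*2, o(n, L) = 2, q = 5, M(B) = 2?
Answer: -22661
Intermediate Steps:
k(G, b) = -2
m = 18 (m = 2*(5 + 4) = 2*9 = 18)
I(K, O) = -13 (I(K, O) = 3 + (2 - 1*18) = 3 + (2 - 18) = 3 - 16 = -13)
F = 22648
I(-129, v(k(2, -3))) - F = -13 - 1*22648 = -13 - 22648 = -22661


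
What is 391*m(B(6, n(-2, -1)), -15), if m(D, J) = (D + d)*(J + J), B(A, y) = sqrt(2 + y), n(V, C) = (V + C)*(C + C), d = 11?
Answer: -129030 - 23460*sqrt(2) ≈ -1.6221e+5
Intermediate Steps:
n(V, C) = 2*C*(C + V) (n(V, C) = (C + V)*(2*C) = 2*C*(C + V))
m(D, J) = 2*J*(11 + D) (m(D, J) = (D + 11)*(J + J) = (11 + D)*(2*J) = 2*J*(11 + D))
391*m(B(6, n(-2, -1)), -15) = 391*(2*(-15)*(11 + sqrt(2 + 2*(-1)*(-1 - 2)))) = 391*(2*(-15)*(11 + sqrt(2 + 2*(-1)*(-3)))) = 391*(2*(-15)*(11 + sqrt(2 + 6))) = 391*(2*(-15)*(11 + sqrt(8))) = 391*(2*(-15)*(11 + 2*sqrt(2))) = 391*(-330 - 60*sqrt(2)) = -129030 - 23460*sqrt(2)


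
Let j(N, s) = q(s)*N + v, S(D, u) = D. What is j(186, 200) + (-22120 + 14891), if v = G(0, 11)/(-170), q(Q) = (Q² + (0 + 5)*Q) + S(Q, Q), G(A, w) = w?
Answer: 1301515059/170 ≈ 7.6560e+6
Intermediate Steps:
q(Q) = Q² + 6*Q (q(Q) = (Q² + (0 + 5)*Q) + Q = (Q² + 5*Q) + Q = Q² + 6*Q)
v = -11/170 (v = 11/(-170) = 11*(-1/170) = -11/170 ≈ -0.064706)
j(N, s) = -11/170 + N*s*(6 + s) (j(N, s) = (s*(6 + s))*N - 11/170 = N*s*(6 + s) - 11/170 = -11/170 + N*s*(6 + s))
j(186, 200) + (-22120 + 14891) = (-11/170 + 186*200*(6 + 200)) + (-22120 + 14891) = (-11/170 + 186*200*206) - 7229 = (-11/170 + 7663200) - 7229 = 1302743989/170 - 7229 = 1301515059/170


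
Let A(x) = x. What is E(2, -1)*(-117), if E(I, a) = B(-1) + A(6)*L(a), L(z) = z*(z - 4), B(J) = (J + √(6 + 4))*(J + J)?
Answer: -3744 + 234*√10 ≈ -3004.0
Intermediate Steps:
B(J) = 2*J*(J + √10) (B(J) = (J + √10)*(2*J) = 2*J*(J + √10))
L(z) = z*(-4 + z)
E(I, a) = 2 - 2*√10 + 6*a*(-4 + a) (E(I, a) = 2*(-1)*(-1 + √10) + 6*(a*(-4 + a)) = (2 - 2*√10) + 6*a*(-4 + a) = 2 - 2*√10 + 6*a*(-4 + a))
E(2, -1)*(-117) = (2 - 2*√10 + 6*(-1)*(-4 - 1))*(-117) = (2 - 2*√10 + 6*(-1)*(-5))*(-117) = (2 - 2*√10 + 30)*(-117) = (32 - 2*√10)*(-117) = -3744 + 234*√10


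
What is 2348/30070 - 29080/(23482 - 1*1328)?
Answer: -205604502/166542695 ≈ -1.2345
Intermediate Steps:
2348/30070 - 29080/(23482 - 1*1328) = 2348*(1/30070) - 29080/(23482 - 1328) = 1174/15035 - 29080/22154 = 1174/15035 - 29080*1/22154 = 1174/15035 - 14540/11077 = -205604502/166542695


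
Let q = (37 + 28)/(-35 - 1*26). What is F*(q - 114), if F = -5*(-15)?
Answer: -526425/61 ≈ -8629.9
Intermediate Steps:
q = -65/61 (q = 65/(-35 - 26) = 65/(-61) = 65*(-1/61) = -65/61 ≈ -1.0656)
F = 75
F*(q - 114) = 75*(-65/61 - 114) = 75*(-7019/61) = -526425/61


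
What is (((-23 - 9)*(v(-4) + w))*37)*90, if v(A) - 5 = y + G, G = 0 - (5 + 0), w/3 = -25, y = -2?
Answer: 8205120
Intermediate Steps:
w = -75 (w = 3*(-25) = -75)
G = -5 (G = 0 - 1*5 = 0 - 5 = -5)
v(A) = -2 (v(A) = 5 + (-2 - 5) = 5 - 7 = -2)
(((-23 - 9)*(v(-4) + w))*37)*90 = (((-23 - 9)*(-2 - 75))*37)*90 = (-32*(-77)*37)*90 = (2464*37)*90 = 91168*90 = 8205120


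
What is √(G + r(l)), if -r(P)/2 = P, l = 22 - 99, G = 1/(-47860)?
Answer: √88187302635/23930 ≈ 12.410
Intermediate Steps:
G = -1/47860 ≈ -2.0894e-5
l = -77
r(P) = -2*P
√(G + r(l)) = √(-1/47860 - 2*(-77)) = √(-1/47860 + 154) = √(7370439/47860) = √88187302635/23930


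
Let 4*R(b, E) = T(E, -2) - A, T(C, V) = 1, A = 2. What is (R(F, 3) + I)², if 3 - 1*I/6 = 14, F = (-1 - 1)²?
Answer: 70225/16 ≈ 4389.1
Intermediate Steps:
F = 4 (F = (-2)² = 4)
I = -66 (I = 18 - 6*14 = 18 - 84 = -66)
R(b, E) = -¼ (R(b, E) = (1 - 1*2)/4 = (1 - 2)/4 = (¼)*(-1) = -¼)
(R(F, 3) + I)² = (-¼ - 66)² = (-265/4)² = 70225/16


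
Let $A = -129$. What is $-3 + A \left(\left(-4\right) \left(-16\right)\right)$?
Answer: $-8259$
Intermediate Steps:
$-3 + A \left(\left(-4\right) \left(-16\right)\right) = -3 - 129 \left(\left(-4\right) \left(-16\right)\right) = -3 - 8256 = -8259$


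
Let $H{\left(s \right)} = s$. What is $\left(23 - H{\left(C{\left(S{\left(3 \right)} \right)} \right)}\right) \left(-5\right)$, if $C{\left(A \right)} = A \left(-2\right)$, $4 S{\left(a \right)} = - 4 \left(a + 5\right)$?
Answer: $-35$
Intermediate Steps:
$S{\left(a \right)} = -5 - a$ ($S{\left(a \right)} = \frac{\left(-4\right) \left(a + 5\right)}{4} = \frac{\left(-4\right) \left(5 + a\right)}{4} = \frac{-20 - 4 a}{4} = -5 - a$)
$C{\left(A \right)} = - 2 A$
$\left(23 - H{\left(C{\left(S{\left(3 \right)} \right)} \right)}\right) \left(-5\right) = \left(23 - - 2 \left(-5 - 3\right)\right) \left(-5\right) = \left(23 - \left(-2\right) \left(-8\right)\right) \left(-5\right) = \left(23 - 16\right) \left(-5\right) = 7 \left(-5\right) = -35$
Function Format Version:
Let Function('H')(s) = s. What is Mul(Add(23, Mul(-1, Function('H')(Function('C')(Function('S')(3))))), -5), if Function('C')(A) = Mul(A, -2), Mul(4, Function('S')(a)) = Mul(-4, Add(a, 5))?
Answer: -35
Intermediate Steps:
Function('S')(a) = Add(-5, Mul(-1, a)) (Function('S')(a) = Mul(Rational(1, 4), Mul(-4, Add(a, 5))) = Mul(Rational(1, 4), Mul(-4, Add(5, a))) = Mul(Rational(1, 4), Add(-20, Mul(-4, a))) = Add(-5, Mul(-1, a)))
Function('C')(A) = Mul(-2, A)
Mul(Add(23, Mul(-1, Function('H')(Function('C')(Function('S')(3))))), -5) = Mul(Add(23, Mul(-1, Mul(-2, Add(-5, Mul(-1, 3))))), -5) = Mul(Add(23, Mul(-1, Mul(-2, Add(-5, -3)))), -5) = Mul(Add(23, Mul(-1, Mul(-2, -8))), -5) = Mul(Add(23, Mul(-1, 16)), -5) = Mul(Add(23, -16), -5) = Mul(7, -5) = -35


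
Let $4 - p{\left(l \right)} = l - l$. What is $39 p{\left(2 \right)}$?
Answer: $156$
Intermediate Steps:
$p{\left(l \right)} = 4$ ($p{\left(l \right)} = 4 - \left(l - l\right) = 4 - 0 = 4 + 0 = 4$)
$39 p{\left(2 \right)} = 39 \cdot 4 = 156$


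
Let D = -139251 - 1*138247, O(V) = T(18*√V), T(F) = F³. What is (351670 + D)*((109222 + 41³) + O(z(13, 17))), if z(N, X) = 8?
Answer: 13213222596 + 6921137664*√2 ≈ 2.3001e+10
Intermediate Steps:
O(V) = 5832*V^(3/2) (O(V) = (18*√V)³ = 5832*V^(3/2))
D = -277498 (D = -139251 - 138247 = -277498)
(351670 + D)*((109222 + 41³) + O(z(13, 17))) = (351670 - 277498)*((109222 + 41³) + 5832*8^(3/2)) = 74172*((109222 + 68921) + 5832*(16*√2)) = 74172*(178143 + 93312*√2) = 13213222596 + 6921137664*√2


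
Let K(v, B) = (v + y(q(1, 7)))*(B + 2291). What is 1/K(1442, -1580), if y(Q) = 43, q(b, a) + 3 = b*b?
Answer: 1/1055835 ≈ 9.4712e-7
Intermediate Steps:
q(b, a) = -3 + b² (q(b, a) = -3 + b*b = -3 + b²)
K(v, B) = (43 + v)*(2291 + B) (K(v, B) = (v + 43)*(B + 2291) = (43 + v)*(2291 + B))
1/K(1442, -1580) = 1/(98513 + 43*(-1580) + 2291*1442 - 1580*1442) = 1/(98513 - 67940 + 3303622 - 2278360) = 1/1055835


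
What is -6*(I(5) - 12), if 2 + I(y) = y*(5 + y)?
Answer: -216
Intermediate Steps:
I(y) = -2 + y*(5 + y)
-6*(I(5) - 12) = -6*((-2 + 5² + 5*5) - 12) = -6*((-2 + 25 + 25) - 12) = -6*(48 - 12) = -6*36 = -216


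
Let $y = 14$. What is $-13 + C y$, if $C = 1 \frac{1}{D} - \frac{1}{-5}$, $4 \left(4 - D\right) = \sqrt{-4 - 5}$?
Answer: $- \frac{1807}{265} + \frac{168 i}{265} \approx -6.8189 + 0.63396 i$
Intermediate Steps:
$D = 4 - \frac{3 i}{4}$ ($D = 4 - \frac{\sqrt{-4 - 5}}{4} = 4 - \frac{\sqrt{-9}}{4} = 4 - \frac{3 i}{4} \approx 4.0 - 0.75 i$)
$C = \frac{1}{5} + \frac{16 \left(4 + \frac{3 i}{4}\right)}{265}$ ($C = 1 \frac{1}{4 - \frac{3 i}{4}} - \frac{1}{-5} = 1 \frac{16 \left(4 + \frac{3 i}{4}\right)}{265} - - \frac{1}{5} = \frac{16 \left(4 + \frac{3 i}{4}\right)}{265} + \frac{1}{5} = \frac{1}{5} + \frac{16 \left(4 + \frac{3 i}{4}\right)}{265} \approx 0.44151 + 0.045283 i$)
$-13 + C y = -13 + \left(\frac{117}{265} + \frac{12 i}{265}\right) 14 = -13 + \left(\frac{1638}{265} + \frac{168 i}{265}\right) = - \frac{1807}{265} + \frac{168 i}{265}$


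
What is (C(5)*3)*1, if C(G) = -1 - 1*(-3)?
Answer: 6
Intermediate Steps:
C(G) = 2 (C(G) = -1 + 3 = 2)
(C(5)*3)*1 = (2*3)*1 = 6*1 = 6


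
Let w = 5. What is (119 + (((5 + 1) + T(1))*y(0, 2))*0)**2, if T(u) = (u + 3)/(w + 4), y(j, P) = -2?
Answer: 14161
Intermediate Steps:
T(u) = 1/3 + u/9 (T(u) = (u + 3)/(5 + 4) = (3 + u)/9 = (3 + u)*(1/9) = 1/3 + u/9)
(119 + (((5 + 1) + T(1))*y(0, 2))*0)**2 = (119 + (((5 + 1) + (1/3 + (1/9)*1))*(-2))*0)**2 = (119 + ((6 + (1/3 + 1/9))*(-2))*0)**2 = (119 + ((6 + 4/9)*(-2))*0)**2 = (119 + ((58/9)*(-2))*0)**2 = (119 - 116/9*0)**2 = (119 + 0)**2 = 119**2 = 14161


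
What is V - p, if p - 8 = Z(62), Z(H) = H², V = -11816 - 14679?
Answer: -30347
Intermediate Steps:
V = -26495
p = 3852 (p = 8 + 62² = 8 + 3844 = 3852)
V - p = -26495 - 1*3852 = -26495 - 3852 = -30347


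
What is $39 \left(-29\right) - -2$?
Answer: $-1129$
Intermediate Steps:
$39 \left(-29\right) - -2 = -1131 + \left(-17 + 19\right) = -1131 + 2 = -1129$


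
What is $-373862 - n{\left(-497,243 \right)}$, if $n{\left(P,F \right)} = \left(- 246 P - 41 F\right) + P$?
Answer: $-485664$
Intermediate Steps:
$n{\left(P,F \right)} = - 245 P - 41 F$
$-373862 - n{\left(-497,243 \right)} = -373862 - \left(\left(-245\right) \left(-497\right) - 9963\right) = -373862 - \left(121765 - 9963\right) = -373862 - 111802 = -485664$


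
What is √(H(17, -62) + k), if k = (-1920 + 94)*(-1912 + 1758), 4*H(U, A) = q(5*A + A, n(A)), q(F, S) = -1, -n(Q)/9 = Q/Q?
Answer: √1124815/2 ≈ 530.29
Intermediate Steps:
n(Q) = -9 (n(Q) = -9*Q/Q = -9*1 = -9)
H(U, A) = -¼ (H(U, A) = (¼)*(-1) = -¼)
k = 281204 (k = -1826*(-154) = 281204)
√(H(17, -62) + k) = √(-¼ + 281204) = √(1124815/4) = √1124815/2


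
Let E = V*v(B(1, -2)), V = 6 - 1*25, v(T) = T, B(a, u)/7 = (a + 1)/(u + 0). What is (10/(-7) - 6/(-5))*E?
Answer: -152/5 ≈ -30.400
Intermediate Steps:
B(a, u) = 7*(1 + a)/u (B(a, u) = 7*((a + 1)/(u + 0)) = 7*((1 + a)/u) = 7*(1 + a)/u)
V = -19 (V = 6 - 25 = -19)
E = 133 (E = -133*(1 + 1)/(-2) = -133*(-1)*2/2 = -19*(-7) = 133)
(10/(-7) - 6/(-5))*E = (10/(-7) - 6/(-5))*133 = (10*(-⅐) - 6*(-⅕))*133 = (-10/7 + 6/5)*133 = -8/35*133 = -152/5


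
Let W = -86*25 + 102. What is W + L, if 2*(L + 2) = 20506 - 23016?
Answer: -3305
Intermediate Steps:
W = -2048 (W = -2150 + 102 = -2048)
L = -1257 (L = -2 + (20506 - 23016)/2 = -2 + (½)*(-2510) = -2 - 1255 = -1257)
W + L = -2048 - 1257 = -3305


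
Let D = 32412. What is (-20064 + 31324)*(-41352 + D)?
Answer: -100664400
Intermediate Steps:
(-20064 + 31324)*(-41352 + D) = (-20064 + 31324)*(-41352 + 32412) = 11260*(-8940) = -100664400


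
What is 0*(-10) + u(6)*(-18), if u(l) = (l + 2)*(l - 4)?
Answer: -288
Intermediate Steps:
u(l) = (-4 + l)*(2 + l) (u(l) = (2 + l)*(-4 + l) = (-4 + l)*(2 + l))
0*(-10) + u(6)*(-18) = 0*(-10) + (-8 + 6² - 2*6)*(-18) = 0 + (-8 + 36 - 12)*(-18) = 0 + 16*(-18) = 0 - 288 = -288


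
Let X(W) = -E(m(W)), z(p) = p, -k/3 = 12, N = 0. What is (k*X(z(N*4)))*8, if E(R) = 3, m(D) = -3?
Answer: 864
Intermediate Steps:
k = -36 (k = -3*12 = -36)
X(W) = -3 (X(W) = -1*3 = -3)
(k*X(z(N*4)))*8 = -36*(-3)*8 = 108*8 = 864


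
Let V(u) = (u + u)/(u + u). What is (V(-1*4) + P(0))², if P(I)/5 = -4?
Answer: 361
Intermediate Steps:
P(I) = -20 (P(I) = 5*(-4) = -20)
V(u) = 1 (V(u) = (2*u)/((2*u)) = (2*u)*(1/(2*u)) = 1)
(V(-1*4) + P(0))² = (1 - 20)² = (-19)² = 361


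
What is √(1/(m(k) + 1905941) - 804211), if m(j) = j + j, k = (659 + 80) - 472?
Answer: 28*I*√149133828505199/381295 ≈ 896.78*I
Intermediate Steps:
k = 267 (k = 739 - 472 = 267)
m(j) = 2*j
√(1/(m(k) + 1905941) - 804211) = √(1/(2*267 + 1905941) - 804211) = √(1/(534 + 1905941) - 804211) = √(1/1906475 - 804211) = √(-1533208166224/1906475) = 28*I*√149133828505199/381295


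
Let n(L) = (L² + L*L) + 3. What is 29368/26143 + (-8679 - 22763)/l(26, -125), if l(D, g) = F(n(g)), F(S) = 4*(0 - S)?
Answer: 2246670311/1634094358 ≈ 1.3749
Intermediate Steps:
n(L) = 3 + 2*L² (n(L) = (L² + L²) + 3 = 2*L² + 3 = 3 + 2*L²)
F(S) = -4*S (F(S) = 4*(-S) = -4*S)
l(D, g) = -12 - 8*g² (l(D, g) = -4*(3 + 2*g²) = -12 - 8*g²)
29368/26143 + (-8679 - 22763)/l(26, -125) = 29368/26143 + (-8679 - 22763)/(-12 - 8*(-125)²) = 29368*(1/26143) - 31442/(-12 - 8*15625) = 29368/26143 - 31442/(-12 - 125000) = 29368/26143 - 31442/(-125012) = 29368/26143 - 31442*(-1/125012) = 29368/26143 + 15721/62506 = 2246670311/1634094358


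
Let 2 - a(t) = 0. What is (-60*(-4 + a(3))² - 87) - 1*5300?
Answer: -5627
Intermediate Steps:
a(t) = 2 (a(t) = 2 - 1*0 = 2 + 0 = 2)
(-60*(-4 + a(3))² - 87) - 1*5300 = (-60*(-4 + 2)² - 87) - 1*5300 = (-60*(-2)² - 87) - 5300 = (-60*4 - 87) - 5300 = (-240 - 87) - 5300 = -327 - 5300 = -5627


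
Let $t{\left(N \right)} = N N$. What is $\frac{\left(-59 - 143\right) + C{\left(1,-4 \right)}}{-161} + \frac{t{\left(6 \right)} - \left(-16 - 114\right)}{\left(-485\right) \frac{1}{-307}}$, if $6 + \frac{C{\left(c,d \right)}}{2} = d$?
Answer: $\frac{8312552}{78085} \approx 106.46$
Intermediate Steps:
$t{\left(N \right)} = N^{2}$
$C{\left(c,d \right)} = -12 + 2 d$
$\frac{\left(-59 - 143\right) + C{\left(1,-4 \right)}}{-161} + \frac{t{\left(6 \right)} - \left(-16 - 114\right)}{\left(-485\right) \frac{1}{-307}} = \frac{\left(-59 - 143\right) + \left(-12 + 2 \left(-4\right)\right)}{-161} + \frac{6^{2} - \left(-16 - 114\right)}{\left(-485\right) \frac{1}{-307}} = \left(-202 - 20\right) \left(- \frac{1}{161}\right) + \frac{36 - \left(-16 - 114\right)}{\left(-485\right) \left(- \frac{1}{307}\right)} = \left(-202 - 20\right) \left(- \frac{1}{161}\right) + \frac{36 - -130}{\frac{485}{307}} = \left(-222\right) \left(- \frac{1}{161}\right) + \left(36 + 130\right) \frac{307}{485} = \frac{222}{161} + 166 \cdot \frac{307}{485} = \frac{222}{161} + \frac{50962}{485} = \frac{8312552}{78085}$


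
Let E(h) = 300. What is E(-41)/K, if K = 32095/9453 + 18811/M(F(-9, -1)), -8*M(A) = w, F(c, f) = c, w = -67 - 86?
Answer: 144630900/475824533 ≈ 0.30396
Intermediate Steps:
w = -153
M(A) = 153/8 (M(A) = -⅛*(-153) = 153/8)
K = 475824533/482103 (K = 32095/9453 + 18811/(153/8) = 32095*(1/9453) + 18811*(8/153) = 32095/9453 + 150488/153 = 475824533/482103 ≈ 986.98)
E(-41)/K = 300/(475824533/482103) = 300*(482103/475824533) = 144630900/475824533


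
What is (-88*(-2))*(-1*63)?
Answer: -11088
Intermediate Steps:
(-88*(-2))*(-1*63) = 176*(-63) = -11088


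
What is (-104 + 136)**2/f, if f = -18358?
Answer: -512/9179 ≈ -0.055780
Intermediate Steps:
(-104 + 136)**2/f = (-104 + 136)**2/(-18358) = 32**2*(-1/18358) = 1024*(-1/18358) = -512/9179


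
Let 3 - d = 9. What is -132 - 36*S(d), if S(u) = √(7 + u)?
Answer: -168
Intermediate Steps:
d = -6 (d = 3 - 1*9 = 3 - 9 = -6)
-132 - 36*S(d) = -132 - 36*√(7 - 6) = -132 - 36*√1 = -132 - 36*1 = -132 - 36 = -168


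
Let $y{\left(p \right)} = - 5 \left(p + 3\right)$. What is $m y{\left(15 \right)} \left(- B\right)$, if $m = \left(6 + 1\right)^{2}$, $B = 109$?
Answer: $480690$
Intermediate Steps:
$m = 49$ ($m = 7^{2} = 49$)
$y{\left(p \right)} = -15 - 5 p$ ($y{\left(p \right)} = - 5 \left(3 + p\right) = -15 - 5 p$)
$m y{\left(15 \right)} \left(- B\right) = 49 \left(-15 - 75\right) \left(\left(-1\right) 109\right) = 49 \left(-15 - 75\right) \left(-109\right) = 49 \left(-90\right) \left(-109\right) = \left(-4410\right) \left(-109\right) = 480690$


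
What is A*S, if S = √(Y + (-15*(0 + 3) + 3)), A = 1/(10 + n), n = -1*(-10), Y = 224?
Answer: √182/20 ≈ 0.67454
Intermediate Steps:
n = 10
A = 1/20 (A = 1/(10 + 10) = 1/20 ≈ 0.050000)
S = √182 (S = √(224 + (-15*(0 + 3) + 3)) = √(224 + (-15*3 + 3)) = √(224 + (-45 + 3)) = √(224 - 42) = √182 ≈ 13.491)
A*S = √182/20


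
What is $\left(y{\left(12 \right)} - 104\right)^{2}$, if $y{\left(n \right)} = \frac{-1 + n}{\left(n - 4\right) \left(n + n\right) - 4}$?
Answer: $\frac{381850681}{35344} \approx 10804.0$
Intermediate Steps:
$y{\left(n \right)} = \frac{-1 + n}{-4 + 2 n \left(-4 + n\right)}$ ($y{\left(n \right)} = \frac{-1 + n}{\left(-4 + n\right) 2 n - 4} = \frac{-1 + n}{2 n \left(-4 + n\right) - 4} = \frac{-1 + n}{-4 + 2 n \left(-4 + n\right)}$)
$\left(y{\left(12 \right)} - 104\right)^{2} = \left(\frac{1 - 12}{2 \left(2 - 12^{2} + 4 \cdot 12\right)} - 104\right)^{2} = \left(\frac{1 - 12}{2 \left(2 - 144 + 48\right)} - 104\right)^{2} = \left(\frac{1}{2} \frac{1}{2 - 144 + 48} \left(-11\right) - 104\right)^{2} = \left(\frac{1}{2} \frac{1}{-94} \left(-11\right) - 104\right)^{2} = \left(\frac{1}{2} \left(- \frac{1}{94}\right) \left(-11\right) - 104\right)^{2} = \left(\frac{11}{188} - 104\right)^{2} = \left(- \frac{19541}{188}\right)^{2} = \frac{381850681}{35344}$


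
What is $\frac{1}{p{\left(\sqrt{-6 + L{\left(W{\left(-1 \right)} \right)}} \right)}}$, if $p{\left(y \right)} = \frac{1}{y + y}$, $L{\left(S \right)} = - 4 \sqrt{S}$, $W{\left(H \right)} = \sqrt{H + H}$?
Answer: $2 \sqrt{-6 - 4 \sqrt[4]{2} \sqrt{i}} \approx 1.0824 - 6.215 i$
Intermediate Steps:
$W{\left(H \right)} = \sqrt{2} \sqrt{H}$ ($W{\left(H \right)} = \sqrt{2 H} = \sqrt{2} \sqrt{H}$)
$p{\left(y \right)} = \frac{1}{2 y}$
$\frac{1}{p{\left(\sqrt{-6 + L{\left(W{\left(-1 \right)} \right)}} \right)}} = \frac{1}{\frac{1}{2} \frac{1}{\sqrt{-6 - 4 \sqrt{\sqrt{2} \sqrt{-1}}}}} = \frac{1}{\frac{1}{2} \frac{1}{\sqrt{-6 - 4 \sqrt{\sqrt{2} i}}}} = \frac{1}{\frac{1}{2} \frac{1}{\sqrt{-6 - 4 \sqrt{i \sqrt{2}}}}} = \frac{1}{\frac{1}{2} \frac{1}{\sqrt{-6 - 4 \sqrt[4]{2} \sqrt{i}}}} = 2 \sqrt{-6 - 4 \sqrt[4]{2} \sqrt{i}}$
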